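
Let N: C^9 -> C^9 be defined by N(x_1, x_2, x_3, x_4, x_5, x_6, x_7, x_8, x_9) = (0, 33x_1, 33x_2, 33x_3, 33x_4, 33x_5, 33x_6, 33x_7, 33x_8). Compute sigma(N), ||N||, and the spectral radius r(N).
sigma(N) = {0}; ||N|| = 33; r(N) = 0. (N is nilpotent with N^9 = 0.)

On C^9, N is a strictly lower-triangular matrix with 33 on the subdiagonal and zeros elsewhere, so its characteristic polynomial is lambda^9 and every eigenvalue is 0: sigma(N) = {0}. For the operator norm, N e_i = 33e_{i+1} for i = 1, ..., 8 and N e_9 = 0, so the singular values of N are 33 (with multiplicity 8) and 0; hence ||N|| = 33. The spectral radius r(N) = max|lambda| = 0. Note ||N|| > r(N) — characteristic of non-normal nilpotent operators. Indeed N^9 = 0.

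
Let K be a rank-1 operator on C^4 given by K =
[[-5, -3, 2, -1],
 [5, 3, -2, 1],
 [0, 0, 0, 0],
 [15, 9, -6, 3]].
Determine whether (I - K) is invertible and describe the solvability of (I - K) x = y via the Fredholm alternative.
(I - K) is singular (det(I - K) = 0, i.e. 1 ∈ sigma(K)). (I - K) x = y is solvable iff y ⊥ ker((I - K)^*) = span{(-5, -3, 2, -1)}, i.e. iff -5y_1 - 3y_2 + 2y_3 - y_4 = 0. When solvable, the solutions are x = y + c·(1, -1, 0, -3), c arbitrary (ker(I - K) = span{(1, -1, 0, -3)}, dimension 1).

K has rank 1, so it is an outer product K = u v^T: every row of K is a multiple of one row vector. Reading off the entries, u = (1, -1, 0, -3) and v = (-5, -3, 2, -1) (row i of K equals u_i·v^T). A rank-one matrix u v^T satisfies K u = u (v·u) and kills the (3)-dimensional subspace v^⊥, so its characteristic polynomial is lambda^3 (lambda - v·u) with v·u = tr K = 1. Hence the eigenvalues of I - K are 1 (multiplicity 3) and 1 - (1) = 0, so det(I - K) = 0. (Direct check: I - K =
[[6, 3, -2, 1],
 [-5, -2, 2, -1],
 [0, 0, 1, 0],
 [-15, -9, 6, -2]]
has determinant 0.) So 1 is an eigenvalue of K and (I - K) is not invertible. The finite-dimensional Fredholm alternative says: either (I - K) is invertible, or ker(I - K) ≠ {0} and then range(I - K) = ker((I - K)^*)^⊥, with dim ker(I - K) = dim ker((I - K)^*). We are in the second case, so we need both kernels. Kernel of I - K: (I - K) u = u - u (v·u) = u - u = 0, so ker(I - K) = span{u} = span{(1, -1, 0, -3)} (it is exactly 1-dimensional because rank(I - K) = 3). Kernel of the adjoint: K is real, so (I - K)^* = I - K^T = I - v u^T, and (I - v u^T) v = v - v (u·v) = 0; hence ker((I - K)^*) = span{v} = span{(-5, -3, 2, -1)}. Therefore (I - K) x = y is solvable iff <y, v> = 0, i.e. iff -5y_1 - 3y_2 + 2y_3 - y_4 = 0. When this holds, K y = u (v·y) = 0, so (I - K) y = y and x = y is a particular solution; the full solution set is the line x = y + c·u = y + c·(1, -1, 0, -3), c ∈ C.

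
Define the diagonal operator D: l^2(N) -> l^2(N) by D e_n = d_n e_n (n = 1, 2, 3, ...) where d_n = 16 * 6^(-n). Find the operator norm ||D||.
||D|| = 8/3 (attained at n = 1)

For D diagonal, ||D|| = sup_n |d_n|. The sequence d_n = 16 * 6^(-n) is positive and strictly decreasing (ratio 6^(-1) < 1), so the supremum is d_1 = 16/6 = 8/3. Hence ||D|| = 8/3.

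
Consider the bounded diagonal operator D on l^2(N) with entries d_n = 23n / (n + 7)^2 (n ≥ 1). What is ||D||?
||D|| = 23/28 (attained at n = 7)

For D diagonal, ||D|| = sup_n |d_n|. Treat f(x) = 23x / (x + 7)^2 for real x > 0. By the quotient rule, f'(x) = 23(7 - x)/(x + 7)^3, which is positive for x < 7 and negative for x > 7. So f has a unique maximum at x = 7, and since 7 is a positive integer, the supremum over n ≥ 1 is attained at n = 7: d_7 = 23·7/(7 + 7)^2 = 23·7/196 = 23/28. Hence ||D|| = 23/28.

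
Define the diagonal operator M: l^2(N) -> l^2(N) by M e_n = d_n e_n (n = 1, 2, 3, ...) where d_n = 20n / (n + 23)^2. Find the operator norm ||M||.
||M|| = 5/23 (attained at n = 23)

For M diagonal, ||M|| = sup_n |d_n|. Treat f(x) = 20x / (x + 23)^2 for real x > 0. By the quotient rule, f'(x) = 20(23 - x)/(x + 23)^3, which is positive for x < 23 and negative for x > 23. So f has a unique maximum at x = 23, and since 23 is a positive integer, the supremum over n ≥ 1 is attained at n = 23: d_23 = 20·23/(23 + 23)^2 = 20·23/2116 = 5/23. Hence ||M|| = 5/23.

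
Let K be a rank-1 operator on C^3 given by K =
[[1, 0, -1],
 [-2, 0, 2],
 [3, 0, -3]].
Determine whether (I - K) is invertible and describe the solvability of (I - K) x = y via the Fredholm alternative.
(I - K) is invertible (det(I - K) = 3 ≠ 0), so for every y in C^3 the equation (I - K) x = y has a unique solution.

K has rank 1, so it is an outer product K = u v^T: every row of K is a multiple of one row vector. Reading off the entries, u = (1, -2, 3) and v = (1, 0, -1) (row i of K equals u_i·v^T). A rank-one matrix u v^T satisfies K u = u (v·u) and kills the (2)-dimensional subspace v^⊥, so its characteristic polynomial is lambda^2 (lambda - v·u) with v·u = tr K = -2. Hence the eigenvalues of I - K are 1 (multiplicity 2) and 1 - (-2) = 3, so det(I - K) = 3. (Direct check: I - K =
[[0, 0, 1],
 [2, 1, -2],
 [-3, 0, 4]]
has determinant 3.) The finite-dimensional Fredholm alternative says: either (I - K) is invertible, or ker(I - K) ≠ {0} and then range(I - K) = ker((I - K)^*)^⊥, with dim ker(I - K) = dim ker((I - K)^*). Since det(I - K) ≠ 0, 1 is not an eigenvalue of K and ker(I - K) = {0}, so we are in the first case: for every y there is a unique x = (I - K)^(-1) y. Explicitly, by the Sherman–Morrison formula, (I - u v^T)^(-1) = I + u v^T/(1 - v·u), i.e. (I - K)^(-1) = I + K/(3).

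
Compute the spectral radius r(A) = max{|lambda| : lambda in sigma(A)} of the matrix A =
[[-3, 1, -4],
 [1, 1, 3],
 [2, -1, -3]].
r(A) ≈ 4.4195

The eigenvalues of A are the roots of its characteristic polynomial. With M = A (coefficients from the trace, the sum of principal 2x2 minors, and det A):
  p(λ) = det(λ I - M) = λ^3 + 5λ^2 + 13λ - 21.
No integer candidate from the rational root theorem (±divisors of 21) is a root, so the roots are irrational. The cubic discriminant is Δ = -30540 < 0, so there is one real root and a complex-conjugate pair. p(1) = -2 and p(2) = 33 have opposite signs, so a root lies in (1, 2); Newton's method refines it to λ ≈ 1.0752. Dividing out (λ - (1.0752)) leaves approximately λ^2 + 6.0752λ + 19.5318. For λ^2 + 6.0752λ + 19.5318 the discriminant is -41.2196. It is negative, so the remaining roots are the complex-conjugate pair λ ≈ -3.0376 ± 3.2101i. Their product equals the constant term, so |λ|^2 ≈ 19.5318 and |λ| ≈ 4.4195.
Thus the eigenvalues (to 4 decimals) are 1.0752 (modulus 1.0752); -3.0376 ± 3.2101i (modulus 4.4195). The spectral radius is the largest modulus: r(A) ≈ 4.4195. (Cross-check: r(A) ≤ ||A||_2 ≈ 6.1204; equality holds whenever A is normal, though it can also hold for some non-normal A.)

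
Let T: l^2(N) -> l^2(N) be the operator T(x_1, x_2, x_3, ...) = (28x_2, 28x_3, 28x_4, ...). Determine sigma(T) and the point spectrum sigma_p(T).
sigma(T) = closed disk {z in C : |z| ≤ 28}; sigma_p(T) = open disk {z in C : |z| < 28}

Note T = 28·V where V is the unit left shift (V x)_k = x_{k+1}; so sigma(T) = 28·sigma(V) and ||T|| = 28||V||. ||T x||^2 = 784sum_{k≥2} |x_k|^2 ≤ 784||x||^2, with equality on {x : x_1 = 0}, so ||T|| = 28. For any lambda with |lambda| < 28, set r = lambda/28 (|r| < 1); the vector x = (1, r, r^2, ...) is in l^2 and satisfies T x = 28(r, r^2, ...) = lambda x, so lambda is an eigenvalue. On the boundary |lambda| = 28 the geometric series diverges, so no l^2 eigenvector exists, but these lambda lie in the approximate point spectrum. Hence sigma(T) is the closed disk of radius 28 and sigma_p(T) is the open disk.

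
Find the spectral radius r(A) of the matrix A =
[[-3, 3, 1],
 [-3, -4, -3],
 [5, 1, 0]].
r(A) ≈ 4.6211

The eigenvalues of A are the roots of its characteristic polynomial. With M = A (coefficients from the trace, the sum of principal 2x2 minors, and det A):
  p(λ) = det(λ I - M) = λ^3 + 7λ^2 + 19λ + 37.
No integer candidate from the rational root theorem (±divisors of 37) is a root, so the roots are irrational. The cubic discriminant is Δ = -8896 < 0, so there is one real root and a complex-conjugate pair. p(-5) = -8 and p(-4) = 9 have opposite signs, so a root lies in (-5, -4); Newton's method refines it to λ ≈ -4.6211. Dividing out (λ - (-4.6211)) leaves approximately λ^2 + 2.3789λ + 8.0068. For λ^2 + 2.3789λ + 8.0068 the discriminant is -26.3679. It is negative, so the remaining roots are the complex-conjugate pair λ ≈ -1.1895 ± 2.5675i. Their product equals the constant term, so |λ|^2 ≈ 8.0068 and |λ| ≈ 2.8296.
Thus the eigenvalues (to 4 decimals) are -4.6211 (modulus 4.6211); -1.1895 ± 2.5675i (modulus 2.8296). The spectral radius is the largest modulus: r(A) ≈ 4.6211. (Cross-check: r(A) ≤ ||A||_2 ≈ 7.0524; equality holds whenever A is normal, though it can also hold for some non-normal A.)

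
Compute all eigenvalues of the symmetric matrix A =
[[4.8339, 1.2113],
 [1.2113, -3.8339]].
sigma(A) ≈ {-4, 5}

A is real symmetric, so its spectrum consists of real eigenvalues. Expanding the characteristic polynomial of the displayed matrix gives
  det(λ I - A) = p(λ) = λ^2 + (-1)λ + (-20).
Solving p(λ) = 0 yields eigenvalues ≈ -4, 5. (A is shown rounded to 4 decimals, so these recover the underlying integer eigenvalues to within that precision.)
Verification: the trace of A = 1 equals the sum of eigenvalues 1, and det(A) ≈ -19.9999 matches the eigenvalue product -20.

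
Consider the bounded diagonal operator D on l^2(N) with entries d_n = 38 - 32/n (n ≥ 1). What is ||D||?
||D|| = 38

For a diagonal operator on l^2 with entries d_n, ||D|| = sup_n |d_n|. Here d_1 = 6, d_2 = 22, ..., and d_n = 38 - 32/n increases monotonically toward 38. All terms lie in [6, 38), so |d_n| = d_n and the supremum is the limit 38, which is not attained by any individual d_n. Hence ||D|| = 38.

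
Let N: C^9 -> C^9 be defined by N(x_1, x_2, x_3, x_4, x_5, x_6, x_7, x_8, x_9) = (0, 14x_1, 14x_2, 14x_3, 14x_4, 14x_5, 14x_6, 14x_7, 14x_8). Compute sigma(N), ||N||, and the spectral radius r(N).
sigma(N) = {0}; ||N|| = 14; r(N) = 0. (N is nilpotent with N^9 = 0.)

On C^9, N is a strictly lower-triangular matrix with 14 on the subdiagonal and zeros elsewhere, so its characteristic polynomial is lambda^9 and every eigenvalue is 0: sigma(N) = {0}. For the operator norm, N e_i = 14e_{i+1} for i = 1, ..., 8 and N e_9 = 0, so the singular values of N are 14 (with multiplicity 8) and 0; hence ||N|| = 14. The spectral radius r(N) = max|lambda| = 0. Note ||N|| > r(N) — characteristic of non-normal nilpotent operators. Indeed N^9 = 0.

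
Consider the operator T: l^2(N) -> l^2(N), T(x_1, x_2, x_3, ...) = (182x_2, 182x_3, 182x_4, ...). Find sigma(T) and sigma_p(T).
sigma(T) = closed disk {z in C : |z| ≤ 182}; sigma_p(T) = open disk {z in C : |z| < 182}

Note T = 182·V where V is the unit left shift (V x)_k = x_{k+1}; so sigma(T) = 182·sigma(V) and ||T|| = 182||V||. ||T x||^2 = 33124sum_{k≥2} |x_k|^2 ≤ 33124||x||^2, with equality on {x : x_1 = 0}, so ||T|| = 182. For any lambda with |lambda| < 182, set r = lambda/182 (|r| < 1); the vector x = (1, r, r^2, ...) is in l^2 and satisfies T x = 182(r, r^2, ...) = lambda x, so lambda is an eigenvalue. On the boundary |lambda| = 182 the geometric series diverges, so no l^2 eigenvector exists, but these lambda lie in the approximate point spectrum. Hence sigma(T) is the closed disk of radius 182 and sigma_p(T) is the open disk.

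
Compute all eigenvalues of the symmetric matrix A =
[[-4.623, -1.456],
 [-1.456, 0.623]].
sigma(A) ≈ {-5, 1}

A is real symmetric, so its spectrum consists of real eigenvalues. Expanding the characteristic polynomial of the displayed matrix gives
  det(λ I - A) = p(λ) = λ^2 + (4)λ + (-5).
Solving p(λ) = 0 yields eigenvalues ≈ -5, 1. (A is shown rounded to 4 decimals, so these recover the underlying integer eigenvalues to within that precision.)
Verification: the trace of A = -4 equals the sum of eigenvalues -4, and det(A) ≈ -5.0001 matches the eigenvalue product -5.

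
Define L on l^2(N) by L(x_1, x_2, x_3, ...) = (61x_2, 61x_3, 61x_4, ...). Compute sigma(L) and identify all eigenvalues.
sigma(L) = closed disk {z in C : |z| ≤ 61}; sigma_p(L) = open disk {z in C : |z| < 61}

Note L = 61·V where V is the unit left shift (V x)_k = x_{k+1}; so sigma(L) = 61·sigma(V) and ||L|| = 61||V||. ||L x||^2 = 3721sum_{k≥2} |x_k|^2 ≤ 3721||x||^2, with equality on {x : x_1 = 0}, so ||L|| = 61. For any lambda with |lambda| < 61, set r = lambda/61 (|r| < 1); the vector x = (1, r, r^2, ...) is in l^2 and satisfies L x = 61(r, r^2, ...) = lambda x, so lambda is an eigenvalue. On the boundary |lambda| = 61 the geometric series diverges, so no l^2 eigenvector exists, but these lambda lie in the approximate point spectrum. Hence sigma(L) is the closed disk of radius 61 and sigma_p(L) is the open disk.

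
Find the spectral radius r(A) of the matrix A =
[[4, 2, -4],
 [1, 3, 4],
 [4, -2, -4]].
r(A) = 5

The eigenvalues of A are the roots of its characteristic polynomial. With M = A (coefficients from the trace, the sum of principal 2x2 minors, and det A):
  p(λ) = det(λ I - M) = λ^3 - 3λ^2 + 6λ - 80.
By the rational root theorem any rational root is an integer divisor of 80. Testing λ = 5: p(5) = 125 - 75 + 30 - 80 = 0, so λ = 5 is a root. Dividing out (λ - 5) leaves p(λ) = (λ - 5)(λ^2 + 2λ + 16). For λ^2 + 2λ + 16 the discriminant is -60. It is negative, so the roots are the complex-conjugate pair λ = -1 ± (sqrt(60)/2) i ≈ -1 ± 3.873i. For a conjugate pair the product of the roots equals the constant term, so |λ|^2 = 16 and |λ| = sqrt(16) = 4.
Thus the eigenvalues (to 4 decimals) are -1 ± 3.873i (modulus 4); 5 (modulus 5). The spectral radius is the largest modulus: r(A) = 5. (Cross-check: r(A) ≤ ||A||_2 ≈ 8.4038; equality holds whenever A is normal, though it can also hold for some non-normal A.)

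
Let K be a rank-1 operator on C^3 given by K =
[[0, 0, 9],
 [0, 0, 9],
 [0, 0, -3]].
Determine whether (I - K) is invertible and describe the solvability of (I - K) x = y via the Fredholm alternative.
(I - K) is invertible (det(I - K) = 4 ≠ 0), so for every y in C^3 the equation (I - K) x = y has a unique solution.

K has rank 1, so it is an outer product K = u v^T: every row of K is a multiple of one row vector. Reading off the entries, u = (-3, -3, 1) and v = (0, 0, -3) (row i of K equals u_i·v^T). A rank-one matrix u v^T satisfies K u = u (v·u) and kills the (2)-dimensional subspace v^⊥, so its characteristic polynomial is lambda^2 (lambda - v·u) with v·u = tr K = -3. Hence the eigenvalues of I - K are 1 (multiplicity 2) and 1 - (-3) = 4, so det(I - K) = 4. (Direct check: I - K =
[[1, 0, -9],
 [0, 1, -9],
 [0, 0, 4]]
has determinant 4.) The finite-dimensional Fredholm alternative says: either (I - K) is invertible, or ker(I - K) ≠ {0} and then range(I - K) = ker((I - K)^*)^⊥, with dim ker(I - K) = dim ker((I - K)^*). Since det(I - K) ≠ 0, 1 is not an eigenvalue of K and ker(I - K) = {0}, so we are in the first case: for every y there is a unique x = (I - K)^(-1) y. Explicitly, by the Sherman–Morrison formula, (I - u v^T)^(-1) = I + u v^T/(1 - v·u), i.e. (I - K)^(-1) = I + K/(4).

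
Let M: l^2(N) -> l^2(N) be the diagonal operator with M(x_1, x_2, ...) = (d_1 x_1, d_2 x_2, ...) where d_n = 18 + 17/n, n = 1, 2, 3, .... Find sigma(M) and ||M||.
sigma(M) = {18 + 17/n : n ≥ 1} ∪ {18}; ||M|| = 35

A bounded diagonal operator on l^2 with diagonal entries d_n has spectrum equal to the closure of {d_n : n ≥ 1}: every d_n is an eigenvalue (with eigenvector e_n), so {d_n} ⊂ sigma(M); the spectrum is closed, so its closure is too; and for lambda not in the closure, (M - lambda I) has bounded inverse (the diagonal entries 1/(d_n - lambda) are bounded). For our sequence d_n = 18 + 17/n, n = 1, 2, 3, ...:
  - {d_n} = {18 + 17/n : n ≥ 1}; the only limit point is 18
  - closure = {18 + 17/n : n ≥ 1} ∪ {18}
For the norm: a diagonal operator has ||M|| = sup_n |d_n|. Here d_n = 18 + 17/n is positive and decreasing, so sup_n |d_n| = d_1 = 18 + 17 = 35. So ||M|| = 35.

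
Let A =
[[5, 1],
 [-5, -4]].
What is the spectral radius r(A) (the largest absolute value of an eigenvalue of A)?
r(A) = (1 + sqrt(61))/2 ≈ 4.4051

The eigenvalues of A are the roots of its characteristic polynomial. With M = A (coefficients from the trace and determinant):
  p(λ) = det(λ I - M) = λ^2 - λ - 15.
For λ^2 - λ - 15 the discriminant is 61. It is nonnegative but not a perfect square, so the roots are real and irrational: λ = (1 ± sqrt(61))/2 ≈ 4.4051, -3.4051.
Thus the eigenvalues (to 4 decimals) are 4.4051 (modulus 4.4051); -3.4051 (modulus 3.4051). The spectral radius is the largest modulus: r(A) = (1 + sqrt(61))/2 ≈ 4.4051. (Cross-check: r(A) ≤ ||A||_2 ≈ 7.9658; equality holds whenever A is normal, though it can also hold for some non-normal A.)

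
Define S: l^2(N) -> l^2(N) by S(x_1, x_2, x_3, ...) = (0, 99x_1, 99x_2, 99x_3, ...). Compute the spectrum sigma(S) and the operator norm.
sigma(S) = closed disk {z in C : |z| ≤ 99}; ||S|| = 99

Note S = 99·U where U is the unit right shift (U x)_k = x_{k-1} (with x_0 := 0); so ||S|| = 99||U|| and sigma(S) = 99·sigma(U). ||S x||^2 = sum_{k≥1} |99x_k|^2 = 9801||x||^2, so ||S|| = 99 and sigma(S) ⊂ {|z| ≤ 99}. For any |lambda| < 99, the equation (S - lambda I) x = 0 forces x_1 = 0, then 99x_k = lambda x_{k+1} ⇒ x = 0, so S has no eigenvalues. But (S - lambda I) is not surjective for |lambda| < 99: solving (S - lambda I) x = e_1 would require x_n proportional to (lambda/99)^(-n), which is not in l^2. So every |lambda| < 99 lies in the residual spectrum. The boundary |lambda| = 99 is in the approximate point spectrum (the spectrum is closed). Hence sigma(S) is the closed disk of radius 99.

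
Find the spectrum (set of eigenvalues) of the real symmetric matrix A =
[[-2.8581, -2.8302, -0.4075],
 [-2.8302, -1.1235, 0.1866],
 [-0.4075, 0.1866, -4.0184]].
sigma(A) ≈ {-5, -4, 1}

A is real symmetric, so its spectrum consists of real eigenvalues. Expanding the characteristic polynomial of the displayed matrix gives
  det(λ I - A) = p(λ) = λ^3 + (8)λ^2 + (11)λ + (-20).
Solving p(λ) = 0 yields eigenvalues ≈ -5, -4, 1. (A is shown rounded to 4 decimals, so these recover the underlying integer eigenvalues to within that precision.)
Verification: the trace of A = -8 equals the sum of eigenvalues -8, and det(A) ≈ 20.0006 matches the eigenvalue product 20.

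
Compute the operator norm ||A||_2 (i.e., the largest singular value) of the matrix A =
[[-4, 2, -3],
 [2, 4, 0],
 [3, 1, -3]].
||A||_2 = sqrt(30) ≈ 5.4772 (= sqrt(largest eigenvalue of A^T A))

||A||_2 = sigma_max(A) = sqrt(lambda_max(A^T A)). Form the symmetric matrix M = A^T A =
[[29, 3, 3],
 [3, 21, -9],
 [3, -9, 18]].
Its characteristic polynomial (trace, sum of principal 2x2 minors, determinant of M give the coefficients) is
  p(λ) = det(λ I - M) = λ^3 - 68λ^2 + 1410λ - 8100.
By the rational root theorem any rational root is an integer divisor of 8100. Testing λ = 30: p(30) = 27000 - 61200 + 42300 - 8100 = 0, so λ = 30 is a root. Dividing out (λ - 30) leaves p(λ) = (λ - 30)(λ^2 - 38λ + 270). For λ^2 - 38λ + 270 the discriminant is 364. It is nonnegative but not a perfect square, so the roots are real and irrational: λ = (38 ± sqrt(364))/2 ≈ 28.5394, 9.4606.
So the eigenvalues of A^T A are ≈ 9.4606, 28.5394, 30 (all ≥ 0, as they must be for A^T A). The largest is λ_max = 30, hence ||A||_2 = sqrt(λ_max) = sqrt(30) ≈ 5.4772.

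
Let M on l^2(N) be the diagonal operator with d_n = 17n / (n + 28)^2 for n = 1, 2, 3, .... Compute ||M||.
||M|| = 17/112 (attained at n = 28)

For M diagonal, ||M|| = sup_n |d_n|. Treat f(x) = 17x / (x + 28)^2 for real x > 0. By the quotient rule, f'(x) = 17(28 - x)/(x + 28)^3, which is positive for x < 28 and negative for x > 28. So f has a unique maximum at x = 28, and since 28 is a positive integer, the supremum over n ≥ 1 is attained at n = 28: d_28 = 17·28/(28 + 28)^2 = 17·28/3136 = 17/112. Hence ||M|| = 17/112.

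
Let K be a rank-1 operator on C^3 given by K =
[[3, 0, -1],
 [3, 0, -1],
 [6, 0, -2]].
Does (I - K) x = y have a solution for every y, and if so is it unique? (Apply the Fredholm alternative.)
(I - K) is singular (det(I - K) = 0, i.e. 1 ∈ sigma(K)). (I - K) x = y is solvable iff y ⊥ ker((I - K)^*) = span{(3, 0, -1)}, i.e. iff 3y_1 - y_3 = 0. When solvable, the solutions are x = y + c·(1, 1, 2), c arbitrary (ker(I - K) = span{(1, 1, 2)}, dimension 1).

K has rank 1, so it is an outer product K = u v^T: every row of K is a multiple of one row vector. Reading off the entries, u = (1, 1, 2) and v = (3, 0, -1) (row i of K equals u_i·v^T). A rank-one matrix u v^T satisfies K u = u (v·u) and kills the (2)-dimensional subspace v^⊥, so its characteristic polynomial is lambda^2 (lambda - v·u) with v·u = tr K = 1. Hence the eigenvalues of I - K are 1 (multiplicity 2) and 1 - (1) = 0, so det(I - K) = 0. (Direct check: I - K =
[[-2, 0, 1],
 [-3, 1, 1],
 [-6, 0, 3]]
has determinant 0.) So 1 is an eigenvalue of K and (I - K) is not invertible. The finite-dimensional Fredholm alternative says: either (I - K) is invertible, or ker(I - K) ≠ {0} and then range(I - K) = ker((I - K)^*)^⊥, with dim ker(I - K) = dim ker((I - K)^*). We are in the second case, so we need both kernels. Kernel of I - K: (I - K) u = u - u (v·u) = u - u = 0, so ker(I - K) = span{u} = span{(1, 1, 2)} (it is exactly 1-dimensional because rank(I - K) = 2). Kernel of the adjoint: K is real, so (I - K)^* = I - K^T = I - v u^T, and (I - v u^T) v = v - v (u·v) = 0; hence ker((I - K)^*) = span{v} = span{(3, 0, -1)}. Therefore (I - K) x = y is solvable iff <y, v> = 0, i.e. iff 3y_1 - y_3 = 0. When this holds, K y = u (v·y) = 0, so (I - K) y = y and x = y is a particular solution; the full solution set is the line x = y + c·u = y + c·(1, 1, 2), c ∈ C.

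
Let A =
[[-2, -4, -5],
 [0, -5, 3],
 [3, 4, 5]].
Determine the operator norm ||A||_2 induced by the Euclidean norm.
||A||_2 ≈ 9.7663 (= sqrt(largest eigenvalue of A^T A))

||A||_2 = sigma_max(A) = sqrt(lambda_max(A^T A)). Form the symmetric matrix M = A^T A =
[[13, 20, 25],
 [20, 57, 25],
 [25, 25, 59]].
Its characteristic polynomial (trace, sum of principal 2x2 minors, determinant of M give the coefficients) is
  p(λ) = det(λ I - M) = λ^3 - 129λ^2 + 3221λ - 1369.
No integer candidate from the rational root theorem (±divisors of 1369) is a root, so the roots are irrational. The cubic discriminant is Δ = 37411379104 > 0, so there are three distinct real roots. p(0) = -1369 and p(1) = 1724 have opposite signs, so a root lies in (0, 1); Newton's method refines it to λ ≈ 0.4325. p(33) = 380 and p(34) = -1675 have opposite signs, so a root lies in (33, 34); Newton's method refines it to λ ≈ 33.187. p(95) = -2224 and p(96) = 3719 have opposite signs, so a root lies in (95, 96); Newton's method refines it to λ ≈ 95.3805. Check (Vieta): the three roots sum to 129, matching tr M = 129.
So the eigenvalues of A^T A are ≈ 0.4325, 33.187, 95.3805 (all ≥ 0, as they must be for A^T A). The largest is λ_max ≈ 95.3805, hence ||A||_2 = sqrt(λ_max) ≈ 9.7663.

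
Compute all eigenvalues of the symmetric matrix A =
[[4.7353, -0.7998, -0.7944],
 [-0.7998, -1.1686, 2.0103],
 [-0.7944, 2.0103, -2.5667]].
sigma(A) ≈ {-4, 0, 5}

A is real symmetric, so its spectrum consists of real eigenvalues. Expanding the characteristic polynomial of the displayed matrix gives
  det(λ I - A) = p(λ) = λ^3 + (-1)λ^2 + (-20)λ + (0).
Solving p(λ) = 0 yields eigenvalues ≈ -4, 0, 5. (A is shown rounded to 4 decimals, so these recover the underlying integer eigenvalues to within that precision.)
Verification: the trace of A = 1 equals the sum of eigenvalues 1, and det(A) ≈ 0.0003 matches the eigenvalue product 0.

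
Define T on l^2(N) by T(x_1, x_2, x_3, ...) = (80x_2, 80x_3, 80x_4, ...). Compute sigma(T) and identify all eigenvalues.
sigma(T) = closed disk {z in C : |z| ≤ 80}; sigma_p(T) = open disk {z in C : |z| < 80}

Note T = 80·V where V is the unit left shift (V x)_k = x_{k+1}; so sigma(T) = 80·sigma(V) and ||T|| = 80||V||. ||T x||^2 = 6400sum_{k≥2} |x_k|^2 ≤ 6400||x||^2, with equality on {x : x_1 = 0}, so ||T|| = 80. For any lambda with |lambda| < 80, set r = lambda/80 (|r| < 1); the vector x = (1, r, r^2, ...) is in l^2 and satisfies T x = 80(r, r^2, ...) = lambda x, so lambda is an eigenvalue. On the boundary |lambda| = 80 the geometric series diverges, so no l^2 eigenvector exists, but these lambda lie in the approximate point spectrum. Hence sigma(T) is the closed disk of radius 80 and sigma_p(T) is the open disk.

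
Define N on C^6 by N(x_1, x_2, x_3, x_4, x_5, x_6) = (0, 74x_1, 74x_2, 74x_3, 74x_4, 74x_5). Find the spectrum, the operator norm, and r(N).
sigma(N) = {0}; ||N|| = 74; r(N) = 0. (N is nilpotent with N^6 = 0.)

On C^6, N is a strictly lower-triangular matrix with 74 on the subdiagonal and zeros elsewhere, so its characteristic polynomial is lambda^6 and every eigenvalue is 0: sigma(N) = {0}. For the operator norm, N e_i = 74e_{i+1} for i = 1, ..., 5 and N e_6 = 0, so the singular values of N are 74 (with multiplicity 5) and 0; hence ||N|| = 74. The spectral radius r(N) = max|lambda| = 0. Note ||N|| > r(N) — characteristic of non-normal nilpotent operators. Indeed N^6 = 0.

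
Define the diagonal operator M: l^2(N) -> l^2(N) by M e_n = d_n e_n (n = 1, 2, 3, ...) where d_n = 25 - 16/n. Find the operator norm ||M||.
||M|| = 25

For a diagonal operator on l^2 with entries d_n, ||M|| = sup_n |d_n|. Here d_1 = 9, d_2 = 17, ..., and d_n = 25 - 16/n increases monotonically toward 25. All terms lie in [9, 25), so |d_n| = d_n and the supremum is the limit 25, which is not attained by any individual d_n. Hence ||M|| = 25.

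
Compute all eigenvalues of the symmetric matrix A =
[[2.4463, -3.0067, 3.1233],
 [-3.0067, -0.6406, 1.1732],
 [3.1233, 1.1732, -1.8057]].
sigma(A) ≈ {-5, 0, 5}

A is real symmetric, so its spectrum consists of real eigenvalues. Expanding the characteristic polynomial of the displayed matrix gives
  det(λ I - A) = p(λ) = λ^3 + (0)λ^2 + (-25)λ + (-0.001).
Solving p(λ) = 0 yields eigenvalues ≈ -5, 0, 5. (A is shown rounded to 4 decimals, so these recover the underlying integer eigenvalues to within that precision.)
Verification: the trace of A = 0 equals the sum of eigenvalues 0, and det(A) ≈ 0.0010 matches the eigenvalue product 0.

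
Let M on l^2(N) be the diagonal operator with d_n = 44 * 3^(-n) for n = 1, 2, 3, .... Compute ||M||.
||M|| = 44/3 (attained at n = 1)

For M diagonal, ||M|| = sup_n |d_n|. The sequence d_n = 44 * 3^(-n) is positive and strictly decreasing (ratio 3^(-1) < 1), so the supremum is d_1 = 44/3. Hence ||M|| = 44/3.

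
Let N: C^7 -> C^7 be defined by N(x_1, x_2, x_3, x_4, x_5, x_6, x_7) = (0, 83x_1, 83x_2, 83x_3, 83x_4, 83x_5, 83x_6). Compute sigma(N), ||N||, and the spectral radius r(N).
sigma(N) = {0}; ||N|| = 83; r(N) = 0. (N is nilpotent with N^7 = 0.)

On C^7, N is a strictly lower-triangular matrix with 83 on the subdiagonal and zeros elsewhere, so its characteristic polynomial is lambda^7 and every eigenvalue is 0: sigma(N) = {0}. For the operator norm, N e_i = 83e_{i+1} for i = 1, ..., 6 and N e_7 = 0, so the singular values of N are 83 (with multiplicity 6) and 0; hence ||N|| = 83. The spectral radius r(N) = max|lambda| = 0. Note ||N|| > r(N) — characteristic of non-normal nilpotent operators. Indeed N^7 = 0.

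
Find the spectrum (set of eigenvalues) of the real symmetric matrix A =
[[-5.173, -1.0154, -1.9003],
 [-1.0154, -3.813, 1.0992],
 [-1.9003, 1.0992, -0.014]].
sigma(A) ≈ {-6, -4, 1}

A is real symmetric, so its spectrum consists of real eigenvalues. Expanding the characteristic polynomial of the displayed matrix gives
  det(λ I - A) = p(λ) = λ^3 + (9)λ^2 + (14)λ + (-24).
Solving p(λ) = 0 yields eigenvalues ≈ -6, -4, 1. (A is shown rounded to 4 decimals, so these recover the underlying integer eigenvalues to within that precision.)
Verification: the trace of A = -9 equals the sum of eigenvalues -9, and det(A) ≈ 23.9998 matches the eigenvalue product 24.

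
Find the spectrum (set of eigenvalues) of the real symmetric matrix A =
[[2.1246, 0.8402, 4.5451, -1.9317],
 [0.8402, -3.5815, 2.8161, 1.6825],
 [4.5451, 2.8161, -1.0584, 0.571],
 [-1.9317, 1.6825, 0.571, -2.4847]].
sigma(A) ≈ {-6, -5, 0, 6}

A is real symmetric, so its spectrum consists of real eigenvalues. Expanding the characteristic polynomial of the displayed matrix gives
  det(λ I - A) = p(λ) = λ^4 + (5)λ^3 + (-36)λ^2 + (-180.0027)λ + (-0.0085).
Solving p(λ) = 0 yields eigenvalues ≈ -6, -5, 0, 6. (A is shown rounded to 4 decimals, so these recover the underlying integer eigenvalues to within that precision.)
Verification: the trace of A = -5 equals the sum of eigenvalues -5, and det(A) ≈ -0.0085 matches the eigenvalue product 0.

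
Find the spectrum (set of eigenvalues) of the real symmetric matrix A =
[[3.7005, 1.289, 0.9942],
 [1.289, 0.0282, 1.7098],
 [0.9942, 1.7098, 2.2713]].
sigma(A) ≈ {-1, 2, 5}

A is real symmetric, so its spectrum consists of real eigenvalues. Expanding the characteristic polynomial of the displayed matrix gives
  det(λ I - A) = p(λ) = λ^3 + (-6)λ^2 + (3)λ + (10).
Solving p(λ) = 0 yields eigenvalues ≈ -1, 2, 5. (A is shown rounded to 4 decimals, so these recover the underlying integer eigenvalues to within that precision.)
Verification: the trace of A = 6 equals the sum of eigenvalues 6, and det(A) ≈ -10.0005 matches the eigenvalue product -10.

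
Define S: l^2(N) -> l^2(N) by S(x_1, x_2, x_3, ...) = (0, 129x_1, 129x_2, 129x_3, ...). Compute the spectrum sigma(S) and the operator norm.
sigma(S) = closed disk {z in C : |z| ≤ 129}; ||S|| = 129

Note S = 129·U where U is the unit right shift (U x)_k = x_{k-1} (with x_0 := 0); so ||S|| = 129||U|| and sigma(S) = 129·sigma(U). ||S x||^2 = sum_{k≥1} |129x_k|^2 = 16641||x||^2, so ||S|| = 129 and sigma(S) ⊂ {|z| ≤ 129}. For any |lambda| < 129, the equation (S - lambda I) x = 0 forces x_1 = 0, then 129x_k = lambda x_{k+1} ⇒ x = 0, so S has no eigenvalues. But (S - lambda I) is not surjective for |lambda| < 129: solving (S - lambda I) x = e_1 would require x_n proportional to (lambda/129)^(-n), which is not in l^2. So every |lambda| < 129 lies in the residual spectrum. The boundary |lambda| = 129 is in the approximate point spectrum (the spectrum is closed). Hence sigma(S) is the closed disk of radius 129.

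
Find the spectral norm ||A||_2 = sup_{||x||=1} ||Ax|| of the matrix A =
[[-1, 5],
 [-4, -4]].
||A||_2 = sqrt((58 + sqrt(1060))/2) ≈ 6.729 (= sqrt(largest eigenvalue of A^T A))

||A||_2 = sigma_max(A) = sqrt(lambda_max(A^T A)). Form the symmetric matrix M = A^T A =
[[17, 11],
 [11, 41]].
Its characteristic polynomial (trace, determinant of M give the coefficients) is
  p(λ) = det(λ I - M) = λ^2 - 58λ + 576.
For λ^2 - 58λ + 576 the discriminant is 1060. It is nonnegative but not a perfect square, so the roots are real and irrational: λ = (58 ± sqrt(1060))/2 ≈ 45.2788, 12.7212.
So the eigenvalues of A^T A are ≈ 12.7212, 45.2788 (all ≥ 0, as they must be for A^T A). The largest is λ_max = (58 + sqrt(1060))/2 ≈ 45.2788, hence ||A||_2 = sqrt(λ_max) = sqrt((58 + sqrt(1060))/2) ≈ 6.729.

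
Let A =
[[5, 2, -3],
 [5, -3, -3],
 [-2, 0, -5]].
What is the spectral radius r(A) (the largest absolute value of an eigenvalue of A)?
r(A) = (2 + sqrt(128))/2 ≈ 6.6569

The eigenvalues of A are the roots of its characteristic polynomial. With M = A (coefficients from the trace, the sum of principal 2x2 minors, and det A):
  p(λ) = det(λ I - M) = λ^3 + 3λ^2 - 41λ - 155.
By the rational root theorem any rational root is an integer divisor of 155. Testing λ = -5: p(-5) = -125 + 75 + 205 - 155 = 0, so λ = -5 is a root. Dividing out (λ + 5) leaves p(λ) = (λ + 5)(λ^2 - 2λ - 31). For λ^2 - 2λ - 31 the discriminant is 128. It is nonnegative but not a perfect square, so the roots are real and irrational: λ = (2 ± sqrt(128))/2 ≈ 6.6569, -4.6569.
Thus the eigenvalues (to 4 decimals) are 6.6569 (modulus 6.6569); -4.6569 (modulus 4.6569); -5 (modulus 5). The spectral radius is the largest modulus: r(A) = (2 + sqrt(128))/2 ≈ 6.6569. (Cross-check: r(A) ≤ ||A||_2 ≈ 8.3566; equality holds whenever A is normal, though it can also hold for some non-normal A.)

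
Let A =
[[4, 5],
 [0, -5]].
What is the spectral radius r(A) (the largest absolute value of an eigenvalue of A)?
r(A) = 5

The eigenvalues of A are the roots of its characteristic polynomial. With M = A (coefficients from the trace and determinant):
  p(λ) = det(λ I - M) = λ^2 + λ - 20.
For λ^2 + λ - 20 the discriminant is 81. It is a perfect square (9^2), so the roots are rational: λ = (-1 ± 9)/2 = 4, -5.
Thus the eigenvalues (to 4 decimals) are 4 (modulus 4); -5 (modulus 5). The spectral radius is the largest modulus: r(A) = 5. (Cross-check: r(A) ≤ ||A||_2 ≈ 7.6973; equality holds whenever A is normal, though it can also hold for some non-normal A.)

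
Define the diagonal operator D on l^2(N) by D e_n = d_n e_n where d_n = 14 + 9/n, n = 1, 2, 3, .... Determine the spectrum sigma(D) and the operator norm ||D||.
sigma(D) = {14 + 9/n : n ≥ 1} ∪ {14}; ||D|| = 23

A bounded diagonal operator on l^2 with diagonal entries d_n has spectrum equal to the closure of {d_n : n ≥ 1}: every d_n is an eigenvalue (with eigenvector e_n), so {d_n} ⊂ sigma(D); the spectrum is closed, so its closure is too; and for lambda not in the closure, (D - lambda I) has bounded inverse (the diagonal entries 1/(d_n - lambda) are bounded). For our sequence d_n = 14 + 9/n, n = 1, 2, 3, ...:
  - {d_n} = {14 + 9/n : n ≥ 1}; the only limit point is 14
  - closure = {14 + 9/n : n ≥ 1} ∪ {14}
For the norm: a diagonal operator has ||D|| = sup_n |d_n|. Here d_n = 14 + 9/n is positive and decreasing, so sup_n |d_n| = d_1 = 14 + 9 = 23. So ||D|| = 23.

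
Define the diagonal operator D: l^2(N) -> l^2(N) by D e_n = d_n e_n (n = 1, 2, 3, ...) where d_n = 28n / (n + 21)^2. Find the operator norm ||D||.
||D|| = 1/3 (attained at n = 21)

For D diagonal, ||D|| = sup_n |d_n|. Treat f(x) = 28x / (x + 21)^2 for real x > 0. By the quotient rule, f'(x) = 28(21 - x)/(x + 21)^3, which is positive for x < 21 and negative for x > 21. So f has a unique maximum at x = 21, and since 21 is a positive integer, the supremum over n ≥ 1 is attained at n = 21: d_21 = 28·21/(21 + 21)^2 = 28·21/1764 = 1/3. Hence ||D|| = 1/3.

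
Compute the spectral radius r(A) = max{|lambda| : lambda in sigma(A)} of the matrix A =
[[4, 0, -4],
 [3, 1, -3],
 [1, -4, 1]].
r(A) ≈ 6.0531

The eigenvalues of A are the roots of its characteristic polynomial. With M = A (coefficients from the trace, the sum of principal 2x2 minors, and det A):
  p(λ) = det(λ I - M) = λ^3 - 6λ^2 + λ - 8.
No integer candidate from the rational root theorem (±divisors of 8) is a root, so the roots are irrational. The cubic discriminant is Δ = -7744 < 0, so there is one real root and a complex-conjugate pair. p(6) = -2 and p(7) = 48 have opposite signs, so a root lies in (6, 7); Newton's method refines it to λ ≈ 6.0531. Dividing out (λ - (6.0531)) leaves approximately λ^2 + 0.0531λ + 1.3216. For λ^2 + 0.0531λ + 1.3216 the discriminant is -5.2837. It is negative, so the remaining roots are the complex-conjugate pair λ ≈ -0.0266 ± 1.1493i. Their product equals the constant term, so |λ|^2 ≈ 1.3216 and |λ| ≈ 1.1496.
Thus the eigenvalues (to 4 decimals) are 6.0531 (modulus 6.0531); -0.0266 ± 1.1493i (modulus 1.1496). The spectral radius is the largest modulus: r(A) ≈ 6.0531. (Cross-check: r(A) ≤ ||A||_2 ≈ 7.1097; equality holds whenever A is normal, though it can also hold for some non-normal A.)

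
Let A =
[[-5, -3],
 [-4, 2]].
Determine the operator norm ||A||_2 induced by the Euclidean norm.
||A||_2 = sqrt((54 + sqrt(980))/2) ≈ 6.5309 (= sqrt(largest eigenvalue of A^T A))

||A||_2 = sigma_max(A) = sqrt(lambda_max(A^T A)). Form the symmetric matrix M = A^T A =
[[41, 7],
 [7, 13]].
Its characteristic polynomial (trace, determinant of M give the coefficients) is
  p(λ) = det(λ I - M) = λ^2 - 54λ + 484.
For λ^2 - 54λ + 484 the discriminant is 980. It is nonnegative but not a perfect square, so the roots are real and irrational: λ = (54 ± sqrt(980))/2 ≈ 42.6525, 11.3475.
So the eigenvalues of A^T A are ≈ 11.3475, 42.6525 (all ≥ 0, as they must be for A^T A). The largest is λ_max = (54 + sqrt(980))/2 ≈ 42.6525, hence ||A||_2 = sqrt(λ_max) = sqrt((54 + sqrt(980))/2) ≈ 6.5309.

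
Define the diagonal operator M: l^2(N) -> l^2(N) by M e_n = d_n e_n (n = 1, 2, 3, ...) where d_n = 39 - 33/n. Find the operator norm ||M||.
||M|| = 39

For a diagonal operator on l^2 with entries d_n, ||M|| = sup_n |d_n|. Here d_1 = 6, d_2 = 45/2, ..., and d_n = 39 - 33/n increases monotonically toward 39. All terms lie in [6, 39), so |d_n| = d_n and the supremum is the limit 39, which is not attained by any individual d_n. Hence ||M|| = 39.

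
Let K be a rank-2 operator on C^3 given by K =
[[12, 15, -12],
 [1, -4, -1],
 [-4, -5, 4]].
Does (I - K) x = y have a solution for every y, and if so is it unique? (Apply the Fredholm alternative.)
(I - K) is invertible (det(I - K) = -95 ≠ 0), so for every y in C^3 the equation (I - K) x = y has a unique solution.

K has rank 2 and factors as K = U V^T = u1 v1^T + u2 v2^T with u1 = (3, -2, -1), v1 = (1, 3, -1), u2 = (-3, -1, 1), v2 = (-3, -2, 3) (multiplying out reproduces the displayed K). The nonzero eigenvalues of U V^T coincide with those of the 2 x 2 matrix G = V^T U = [[v1·u1, v1·u2], [v2·u1, v2·u2]] = [[-2, -7], [-8, 14]], and by the Sylvester determinant identity det(I_3 - U V^T) = det(I_2 - V^T U) = det([[3, 7], [8, -13]]) = (3)(-13) - (7)(8) = -95. (Direct check: I - K =
[[-11, -15, 12],
 [-1, 5, 1],
 [4, 5, -3]]
has determinant -95.) The finite-dimensional Fredholm alternative says: either (I - K) is invertible, or ker(I - K) ≠ {0} and then range(I - K) = ker((I - K)^*)^⊥, with dim ker(I - K) = dim ker((I - K)^*). Since det(I - K) ≠ 0, 1 is not an eigenvalue of K and ker(I - K) = {0}, so we are in the first case: for every y there is a unique x = (I - K)^(-1) y. (Explicitly, by the Woodbury identity, (I - U V^T)^(-1) = I + U (I_2 - G)^(-1) V^T.)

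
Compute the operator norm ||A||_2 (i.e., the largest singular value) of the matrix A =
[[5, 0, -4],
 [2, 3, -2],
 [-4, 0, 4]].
||A||_2 ≈ 9.041 (= sqrt(largest eigenvalue of A^T A))

||A||_2 = sigma_max(A) = sqrt(lambda_max(A^T A)). Form the symmetric matrix M = A^T A =
[[45, 6, -40],
 [6, 9, -6],
 [-40, -6, 36]].
Its characteristic polynomial (trace, sum of principal 2x2 minors, determinant of M give the coefficients) is
  p(λ) = det(λ I - M) = λ^3 - 90λ^2 + 677λ - 144.
No integer candidate from the rational root theorem (±divisors of 144) is a root, so the roots are irrational. The cubic discriminant is Δ = 2208776656 > 0, so there are three distinct real roots. p(0) = -144 and p(1) = 444 have opposite signs, so a root lies in (0, 1); Newton's method refines it to λ ≈ 0.2191. p(8) = 24 and p(9) = -612 have opposite signs, so a root lies in (8, 9); Newton's method refines it to λ ≈ 8.0418. p(81) = -4356 and p(82) = 1578 have opposite signs, so a root lies in (81, 82); Newton's method refines it to λ ≈ 81.7391. Check (Vieta): the three roots sum to 90, matching tr M = 90.
So the eigenvalues of A^T A are ≈ 0.2191, 8.0418, 81.7391 (all ≥ 0, as they must be for A^T A). The largest is λ_max ≈ 81.7391, hence ||A||_2 = sqrt(λ_max) ≈ 9.041.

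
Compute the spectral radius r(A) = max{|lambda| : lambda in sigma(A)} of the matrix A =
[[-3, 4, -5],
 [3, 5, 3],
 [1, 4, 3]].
r(A) = (3 + sqrt(145))/2 ≈ 7.5208

The eigenvalues of A are the roots of its characteristic polynomial. With M = A (coefficients from the trace, the sum of principal 2x2 minors, and det A):
  p(λ) = det(λ I - M) = λ^3 - 5λ^2 - 28λ + 68.
By the rational root theorem any rational root is an integer divisor of 68. Testing λ = 2: p(2) = 8 - 20 - 56 + 68 = 0, so λ = 2 is a root. Dividing out (λ - 2) leaves p(λ) = (λ - 2)(λ^2 - 3λ - 34). For λ^2 - 3λ - 34 the discriminant is 145. It is nonnegative but not a perfect square, so the roots are real and irrational: λ = (3 ± sqrt(145))/2 ≈ 7.5208, -4.5208.
Thus the eigenvalues (to 4 decimals) are 7.5208 (modulus 7.5208); -4.5208 (modulus 4.5208); 2 (modulus 2). The spectral radius is the largest modulus: r(A) = (3 + sqrt(145))/2 ≈ 7.5208. (Cross-check: r(A) ≤ ||A||_2 ≈ 8.2852; equality holds whenever A is normal, though it can also hold for some non-normal A.)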